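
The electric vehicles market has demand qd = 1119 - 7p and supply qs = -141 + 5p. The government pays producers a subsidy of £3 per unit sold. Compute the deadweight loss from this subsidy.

Pre-subsidy: 1119 - 7p = -141 + 5p gives p* = 105, q* = 384.
With the subsidy, sellers receive ps = pb + 3 for each unit, where pb is the price buyers pay.
Supply in terms of pb becomes qs = -141 + 5(pb + 3) = -126 + 5pb. Setting this equal to demand: 1119 - 7pb = -126 + 5pb, so pb = 103.75.
Sellers receive ps = 103.75 + 3 = 106.75; q' = 1119 − 7·103.75 = 392.75.
The subsidy expands output by 392.75 − 384 = 8.75 past the efficient level; on those units the gap between marginal cost and willingness to pay runs from 0 up to 3.
DWL = ½ × 3 × 8.75 = 13.125.

Deadweight loss = £13.125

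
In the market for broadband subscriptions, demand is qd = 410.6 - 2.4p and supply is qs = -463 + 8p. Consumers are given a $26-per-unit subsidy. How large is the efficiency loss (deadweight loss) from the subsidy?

Deadweight loss = $624

Pre-subsidy: 410.6 - 2.4p = -463 + 8p gives p* = 84, q* = 209.
With the rebate, buyers effectively pay pb = ps − 26, where ps is the price sellers receive.
Demand in terms of ps becomes qd = 410.6 − 2.4(ps − 26) = 473 - 2.4ps. Setting this equal to supply: 473 - 2.4ps = -463 + 8ps, so ps = 90.
Buyers pay pb = 90 − 26 = 64; q' = -463 + 8·90 = 257.
The subsidy expands output by 257 − 209 = 48 past the efficient level; on those units the gap between marginal cost and willingness to pay runs from 0 up to 26.
DWL = ½ × 26 × 48 = 624.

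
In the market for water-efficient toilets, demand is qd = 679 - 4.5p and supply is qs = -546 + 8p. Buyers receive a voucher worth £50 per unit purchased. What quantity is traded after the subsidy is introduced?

q' = 382

Pre-subsidy: 679 - 4.5p = -546 + 8p gives p* = 98, q* = 238.
With the rebate, buyers effectively pay pb = ps − 50, where ps is the price sellers receive.
Demand in terms of ps becomes qd = 679 − 4.5(ps − 50) = 904 - 4.5ps. Setting this equal to supply: 904 - 4.5ps = -546 + 8ps, so ps = 116.
Buyers pay pb = 116 − 50 = 66; q' = -546 + 8·116 = 382.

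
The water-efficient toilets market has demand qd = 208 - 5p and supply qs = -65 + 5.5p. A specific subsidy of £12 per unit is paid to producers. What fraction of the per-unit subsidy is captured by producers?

Producer share = 10/21

Pre-subsidy: 208 - 5p = -65 + 5.5p gives p* = 26, q* = 78.
With the subsidy, sellers receive ps = pb + 12 for each unit, where pb is the price buyers pay.
Supply in terms of pb becomes qs = -65 + 5.5(pb + 12) = 1 + 5.5pb. Setting this equal to demand: 208 - 5pb = 1 + 5.5pb, so pb = 138/7.
Sellers receive ps = 138/7 + 12 = 222/7; q' = 208 − 5·(138/7) = 766/7.
Buyers' price falls by p* − pb = 26 − 138/7 = 44/7; sellers' price rises by ps − p* = 222/7 − 26 = 40/7.
So producers capture (40/7)/12 = 10/21 of each unit of subsidy.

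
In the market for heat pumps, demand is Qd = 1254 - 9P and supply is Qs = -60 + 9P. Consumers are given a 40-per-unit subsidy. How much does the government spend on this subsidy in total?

Pre-subsidy: 1254 - 9P = -60 + 9P gives P* = 73, Q* = 597.
With the rebate, buyers effectively pay Pb = Ps − 40, where Ps is the price sellers receive.
Demand in terms of Ps becomes Qd = 1254 − 9(Ps − 40) = 1614 - 9Ps. Setting this equal to supply: 1614 - 9Ps = -60 + 9Ps, so Ps = 93.
Buyers pay Pb = 93 − 40 = 53; Q' = -60 + 9·93 = 777.
Government outlay = subsidy × quantity = 40 × 777 = 31080.

Government cost = 31080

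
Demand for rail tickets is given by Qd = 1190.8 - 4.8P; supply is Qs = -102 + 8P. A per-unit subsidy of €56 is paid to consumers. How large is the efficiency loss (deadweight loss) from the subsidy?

Pre-subsidy: 1190.8 - 4.8P = -102 + 8P gives P* = 101, Q* = 706.
With the rebate, buyers effectively pay Pb = Ps − 56, where Ps is the price sellers receive.
Demand in terms of Ps becomes Qd = 1190.8 − 4.8(Ps − 56) = 1459.6 - 4.8Ps. Setting this equal to supply: 1459.6 - 4.8Ps = -102 + 8Ps, so Ps = 122.
Buyers pay Pb = 122 − 56 = 66; Q' = -102 + 8·122 = 874.
The subsidy expands output by 874 − 706 = 168 past the efficient level; on those units the gap between marginal cost and willingness to pay runs from 0 up to 56.
DWL = ½ × 56 × 168 = 4704.

Deadweight loss = €4704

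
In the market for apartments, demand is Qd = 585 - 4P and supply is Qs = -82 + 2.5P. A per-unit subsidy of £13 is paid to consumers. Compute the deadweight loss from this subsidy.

Deadweight loss = £130

Pre-subsidy: 585 - 4P = -82 + 2.5P gives P* = 1334/13, Q* = 2269/13.
With the rebate, buyers effectively pay Pb = Ps − 13, where Ps is the price sellers receive.
Demand in terms of Ps becomes Qd = 585 − 4(Ps − 13) = 637 - 4Ps. Setting this equal to supply: 637 - 4Ps = -82 + 2.5Ps, so Ps = 1438/13.
Buyers pay Pb = 1438/13 − 13 = 1269/13; Q' = -82 + 2.5·(1438/13) = 2529/13.
The subsidy expands output by 2529/13 − 2269/13 = 20 past the efficient level; on those units the gap between marginal cost and willingness to pay runs from 0 up to 13.
DWL = ½ × 13 × 20 = 130.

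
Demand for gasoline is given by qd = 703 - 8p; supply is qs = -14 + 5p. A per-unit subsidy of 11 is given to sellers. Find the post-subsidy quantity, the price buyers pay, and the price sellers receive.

Pre-subsidy: 703 - 8p = -14 + 5p gives p* = 717/13, q* = 3403/13.
With the subsidy, sellers receive ps = pb + 11 for each unit, where pb is the price buyers pay.
Supply in terms of pb becomes qs = -14 + 5(pb + 11) = 41 + 5pb. Setting this equal to demand: 703 - 8pb = 41 + 5pb, so pb = 662/13.
Sellers receive ps = 662/13 + 11 = 805/13; q' = 703 − 8·(662/13) = 3843/13.

q' = 3843/13; buyers pay 662/13; sellers receive 805/13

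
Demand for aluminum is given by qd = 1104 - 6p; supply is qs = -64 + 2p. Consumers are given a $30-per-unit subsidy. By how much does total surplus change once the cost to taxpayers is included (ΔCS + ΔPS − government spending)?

Net change in total surplus = -$675

Pre-subsidy: 1104 - 6p = -64 + 2p gives p* = 146, q* = 228.
With the rebate, buyers effectively pay pb = ps − 30, where ps is the price sellers receive.
Demand in terms of ps becomes qd = 1104 − 6(ps − 30) = 1284 - 6ps. Setting this equal to supply: 1284 - 6ps = -64 + 2ps, so ps = 168.5.
Buyers pay pb = 168.5 − 30 = 138.5; q' = -64 + 2·168.5 = 273.
ΔCS = ½(228 + 273)(146 − 138.5) = 1878.75; ΔPS = ½(228 + 273)(168.5 − 146) = 5636.25.
Government spending = 30 × 273 = 8190.
Net change = 1878.75 + 5636.25 − 8190 = -675. The loss equals the DWL triangle ½·30·45.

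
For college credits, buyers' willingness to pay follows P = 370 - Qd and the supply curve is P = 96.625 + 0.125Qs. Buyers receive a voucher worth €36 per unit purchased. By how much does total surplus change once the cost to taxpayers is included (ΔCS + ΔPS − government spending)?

Net change in total surplus = -€576

Pre-subsidy: 370 - Q = 96.625 + 0.125Q gives Q* = 243 and P* = 127.
With the rebate, buyers effectively pay Pb = Ps − 36, where Ps is the price sellers receive.
On the curves, Pb = 370 - Q and Ps = 96.625 + 0.125Q; the wedge Ps − Pb = 36 gives 96.625 + 0.125Q − (370 - Q) = 36, so Q' = 275.
Then Pb = 370 − 1·275 = 95 and Ps = 96.625 + 0.125·275 = 131.
ΔCS = ½(243 + 275)(127 − 95) = 8288; ΔPS = ½(243 + 275)(131 − 127) = 1036.
Government spending = 36 × 275 = 9900.
Net change = 8288 + 1036 − 9900 = -576. The loss equals the DWL triangle ½·36·32.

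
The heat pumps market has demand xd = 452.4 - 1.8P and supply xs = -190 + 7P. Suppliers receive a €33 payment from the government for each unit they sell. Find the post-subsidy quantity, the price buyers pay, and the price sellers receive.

Pre-subsidy: 452.4 - 1.8P = -190 + 7P gives P* = 73, x* = 321.
With the subsidy, sellers receive Ps = Pb + 33 for each unit, where Pb is the price buyers pay.
Supply in terms of Pb becomes xs = -190 + 7(Pb + 33) = 41 + 7Pb. Setting this equal to demand: 452.4 - 1.8Pb = 41 + 7Pb, so Pb = 46.75.
Sellers receive Ps = 46.75 + 33 = 79.75; x' = 452.4 − 1.8·46.75 = 368.25.

x' = 368.25; buyers pay €46.75; sellers receive €79.75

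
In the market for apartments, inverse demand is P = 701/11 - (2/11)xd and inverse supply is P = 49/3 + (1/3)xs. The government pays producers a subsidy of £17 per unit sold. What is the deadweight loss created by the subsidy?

Deadweight loss = £280.5

Pre-subsidy: 701/11 - (2/11)x = 49/3 + (1/3)x gives x* = 92 and P* = 47.
With the subsidy, sellers receive Ps = Pb + 17 for each unit, where Pb is the price buyers pay.
On the curves, Pb = 701/11 - (2/11)x and Ps = 49/3 + (1/3)x; the wedge Ps − Pb = 17 gives 49/3 + (1/3)x − (701/11 - (2/11)x) = 17, so x' = 125.
Then Pb = 701/11 − (2/11)·125 = 41 and Ps = 49/3 + (1/3)·125 = 58.
The subsidy expands output by 125 − 92 = 33 past the efficient level; on those units the gap between marginal cost and willingness to pay runs from 0 up to 17.
DWL = ½ × 17 × 33 = 280.5.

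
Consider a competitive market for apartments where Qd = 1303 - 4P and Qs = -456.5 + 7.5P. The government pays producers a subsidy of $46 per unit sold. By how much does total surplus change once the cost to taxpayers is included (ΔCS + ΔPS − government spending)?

Pre-subsidy: 1303 - 4P = -456.5 + 7.5P gives P* = 153, Q* = 691.
With the subsidy, sellers receive Ps = Pb + 46 for each unit, where Pb is the price buyers pay.
Supply in terms of Pb becomes Qs = -456.5 + 7.5(Pb + 46) = -111.5 + 7.5Pb. Setting this equal to demand: 1303 - 4Pb = -111.5 + 7.5Pb, so Pb = 123.
Sellers receive Ps = 123 + 46 = 169; Q' = 1303 − 4·123 = 811.
ΔCS = ½(691 + 811)(153 − 123) = 22530; ΔPS = ½(691 + 811)(169 − 153) = 12016.
Government spending = 46 × 811 = 37306.
Net change = 22530 + 12016 − 37306 = -2760. The loss equals the DWL triangle ½·46·120.

Net change in total surplus = -$2760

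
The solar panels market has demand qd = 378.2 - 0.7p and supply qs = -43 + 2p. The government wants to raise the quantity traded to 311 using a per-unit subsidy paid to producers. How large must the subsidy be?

Required subsidy s = 81 per unit

At q = 311, invert demand for the buyer price: pb = (378.2 − 311)/0.7 = 96; invert supply for the seller price: ps = (311 − (-43))/2 = 177.
The subsidy must fill the gap: s = ps − pb = 177 − 96 = 81.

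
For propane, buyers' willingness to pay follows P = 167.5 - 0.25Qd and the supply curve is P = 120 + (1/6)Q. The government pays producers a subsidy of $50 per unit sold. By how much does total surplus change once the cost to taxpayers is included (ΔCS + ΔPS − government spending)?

Pre-subsidy: 167.5 - 0.25Q = 120 + (1/6)Q gives Q* = 114 and P* = 139.
With the subsidy, sellers receive Ps = Pb + 50 for each unit, where Pb is the price buyers pay.
On the curves, Pb = 167.5 - 0.25Q and Ps = 120 + (1/6)Q; the wedge Ps − Pb = 50 gives 120 + (1/6)Q − (167.5 - 0.25Q) = 50, so Q' = 234.
Then Pb = 167.5 − 0.25·234 = 109 and Ps = 120 + (1/6)·234 = 159.
ΔCS = ½(114 + 234)(139 − 109) = 5220; ΔPS = ½(114 + 234)(159 − 139) = 3480.
Government spending = 50 × 234 = 11700.
Net change = 5220 + 3480 − 11700 = -3000. The loss equals the DWL triangle ½·50·120.

Net change in total surplus = -$3000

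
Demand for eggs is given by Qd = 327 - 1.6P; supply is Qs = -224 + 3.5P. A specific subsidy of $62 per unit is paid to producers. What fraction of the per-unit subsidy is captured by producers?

Producer share = 16/51

Pre-subsidy: 327 - 1.6P = -224 + 3.5P gives P* = 5510/51, Q* = 7861/51.
With the subsidy, sellers receive Ps = Pb + 62 for each unit, where Pb is the price buyers pay.
Supply in terms of Pb becomes Qs = -224 + 3.5(Pb + 62) = -7 + 3.5Pb. Setting this equal to demand: 327 - 1.6Pb = -7 + 3.5Pb, so Pb = 3340/51.
Sellers receive Ps = 3340/51 + 62 = 6502/51; Q' = 327 − 1.6·(3340/51) = 11333/51.
Buyers' price falls by P* − Pb = 5510/51 − 3340/51 = 2170/51; sellers' price rises by Ps − P* = 6502/51 − 5510/51 = 992/51.
So producers capture (992/51)/62 = 16/51 of each unit of subsidy.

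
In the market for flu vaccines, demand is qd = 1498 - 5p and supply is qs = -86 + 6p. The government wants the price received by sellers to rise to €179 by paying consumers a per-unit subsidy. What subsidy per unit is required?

Required subsidy s = €77 per unit

At a seller price of 179, quantity supplied is -86 + 6·179 = 988.
Buyers absorb 988 only when they pay pb with 1498 − 5·pb = 988, i.e. pb = 102.
s = ps − pb = 179 − 102 = 77.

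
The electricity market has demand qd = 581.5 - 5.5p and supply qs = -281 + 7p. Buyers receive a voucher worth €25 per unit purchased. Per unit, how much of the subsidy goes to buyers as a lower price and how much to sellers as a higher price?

Buyers gain €14 per unit; sellers gain €11 per unit

Pre-subsidy: 581.5 - 5.5p = -281 + 7p gives p* = 69, q* = 202.
With the rebate, buyers effectively pay pb = ps − 25, where ps is the price sellers receive.
Demand in terms of ps becomes qd = 581.5 − 5.5(ps − 25) = 719 - 5.5ps. Setting this equal to supply: 719 - 5.5ps = -281 + 7ps, so ps = 80.
Buyers pay pb = 80 − 25 = 55; q' = -281 + 7·80 = 279.
Buyers' price falls by p* − pb = 69 − 55 = 14; sellers' price rises by ps − p* = 80 − 69 = 11.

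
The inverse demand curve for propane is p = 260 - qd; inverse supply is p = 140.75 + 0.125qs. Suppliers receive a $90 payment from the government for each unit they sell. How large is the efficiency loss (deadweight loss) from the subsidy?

Deadweight loss = $3600

Pre-subsidy: 260 - q = 140.75 + 0.125q gives q* = 106 and p* = 154.
With the subsidy, sellers receive ps = pb + 90 for each unit, where pb is the price buyers pay.
On the curves, pb = 260 - q and ps = 140.75 + 0.125q; the wedge ps − pb = 90 gives 140.75 + 0.125q − (260 - q) = 90, so q' = 186.
Then pb = 260 − 1·186 = 74 and ps = 140.75 + 0.125·186 = 164.
The subsidy expands output by 186 − 106 = 80 past the efficient level; on those units the gap between marginal cost and willingness to pay runs from 0 up to 90.
DWL = ½ × 90 × 80 = 3600.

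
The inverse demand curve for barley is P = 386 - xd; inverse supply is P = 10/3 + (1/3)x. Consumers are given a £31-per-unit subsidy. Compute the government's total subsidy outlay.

Pre-subsidy: 386 - x = 10/3 + (1/3)x gives x* = 287 and P* = 99.
With the rebate, buyers effectively pay Pb = Ps − 31, where Ps is the price sellers receive.
On the curves, Pb = 386 - x and Ps = 10/3 + (1/3)x; the wedge Ps − Pb = 31 gives 10/3 + (1/3)x − (386 - x) = 31, so x' = 310.25.
Then Pb = 386 − 1·310.25 = 75.75 and Ps = 10/3 + (1/3)·310.25 = 106.75.
Government outlay = subsidy × quantity = 31 × 310.25 = 9617.75.

Government cost = £9617.75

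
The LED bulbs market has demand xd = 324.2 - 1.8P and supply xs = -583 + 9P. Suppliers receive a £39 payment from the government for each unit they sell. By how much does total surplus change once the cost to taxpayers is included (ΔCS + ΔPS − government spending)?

Pre-subsidy: 324.2 - 1.8P = -583 + 9P gives P* = 84, x* = 173.
With the subsidy, sellers receive Ps = Pb + 39 for each unit, where Pb is the price buyers pay.
Supply in terms of Pb becomes xs = -583 + 9(Pb + 39) = -232 + 9Pb. Setting this equal to demand: 324.2 - 1.8Pb = -232 + 9Pb, so Pb = 51.5.
Sellers receive Ps = 51.5 + 39 = 90.5; x' = 324.2 − 1.8·51.5 = 231.5.
ΔCS = ½(173 + 231.5)(84 − 51.5) = 6573.125; ΔPS = ½(173 + 231.5)(90.5 − 84) = 1314.625.
Government spending = 39 × 231.5 = 9028.5.
Net change = 6573.125 + 1314.625 − 9028.5 = -1140.75. The loss equals the DWL triangle ½·39·58.5.

Net change in total surplus = -£1140.75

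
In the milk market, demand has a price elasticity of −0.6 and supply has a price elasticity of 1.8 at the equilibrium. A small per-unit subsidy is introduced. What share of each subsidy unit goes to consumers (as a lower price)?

For a small subsidy around the equilibrium, the benefit split depends on the relative slopes, which at a point are proportional to the elasticities.
Buyer share = εs/(εs + |εd|) = 1.8/(1.8 + 0.6) = 0.75; seller share = |εd|/(εs + |εd|) = 0.25.

Consumer share = 0.75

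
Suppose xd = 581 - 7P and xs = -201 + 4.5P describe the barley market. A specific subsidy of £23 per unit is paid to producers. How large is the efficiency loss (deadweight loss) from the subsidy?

Pre-subsidy: 581 - 7P = -201 + 4.5P gives P* = 68, x* = 105.
With the subsidy, sellers receive Ps = Pb + 23 for each unit, where Pb is the price buyers pay.
Supply in terms of Pb becomes xs = -201 + 4.5(Pb + 23) = -97.5 + 4.5Pb. Setting this equal to demand: 581 - 7Pb = -97.5 + 4.5Pb, so Pb = 59.
Sellers receive Ps = 59 + 23 = 82; x' = 581 − 7·59 = 168.
The subsidy expands output by 168 − 105 = 63 past the efficient level; on those units the gap between marginal cost and willingness to pay runs from 0 up to 23.
DWL = ½ × 23 × 63 = 724.5.

Deadweight loss = £724.5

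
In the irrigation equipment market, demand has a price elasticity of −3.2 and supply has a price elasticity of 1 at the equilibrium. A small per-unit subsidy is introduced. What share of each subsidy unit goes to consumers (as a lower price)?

Consumer share = 5/21

For a small subsidy around the equilibrium, the benefit split depends on the relative slopes, which at a point are proportional to the elasticities.
Buyer share = εs/(εs + |εd|) = 1/(1 + 3.2) = 5/21; seller share = |εd|/(εs + |εd|) = 16/21.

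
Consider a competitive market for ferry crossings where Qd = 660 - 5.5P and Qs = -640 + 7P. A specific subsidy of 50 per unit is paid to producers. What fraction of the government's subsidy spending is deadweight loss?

Pre-subsidy: 660 - 5.5P = -640 + 7P gives P* = 104, Q* = 88.
With the subsidy, sellers receive Ps = Pb + 50 for each unit, where Pb is the price buyers pay.
Supply in terms of Pb becomes Qs = -640 + 7(Pb + 50) = -290 + 7Pb. Setting this equal to demand: 660 - 5.5Pb = -290 + 7Pb, so Pb = 76.
Sellers receive Ps = 76 + 50 = 126; Q' = 660 − 5.5·76 = 242.
ΔCS = ½(88 + 242)(104 − 76) = 4620; ΔPS = ½(88 + 242)(126 − 104) = 3630.
Government spending = 50 × 242 = 12100.
DWL = ½ × 50 × (242 − 88) = 3850; fraction = 3850 / 12100 = 7/22.

DWL / government spending = 7/22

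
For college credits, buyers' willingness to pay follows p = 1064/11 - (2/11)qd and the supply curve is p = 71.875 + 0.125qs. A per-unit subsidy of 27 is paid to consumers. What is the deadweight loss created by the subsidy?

Deadweight loss = 1188

Pre-subsidy: 1064/11 - (2/11)q = 71.875 + 0.125q gives q* = 81 and p* = 82.
With the rebate, buyers effectively pay pb = ps − 27, where ps is the price sellers receive.
On the curves, pb = 1064/11 - (2/11)q and ps = 71.875 + 0.125q; the wedge ps − pb = 27 gives 71.875 + 0.125q − (1064/11 - (2/11)q) = 27, so q' = 169.
Then pb = 1064/11 − (2/11)·169 = 66 and ps = 71.875 + 0.125·169 = 93.
The subsidy expands output by 169 − 81 = 88 past the efficient level; on those units the gap between marginal cost and willingness to pay runs from 0 up to 27.
DWL = ½ × 27 × 88 = 1188.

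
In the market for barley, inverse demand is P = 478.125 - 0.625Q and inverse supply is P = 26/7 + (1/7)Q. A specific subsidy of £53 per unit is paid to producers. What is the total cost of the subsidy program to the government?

Pre-subsidy: 478.125 - 0.625Q = 26/7 + (1/7)Q gives Q* = 26567/43 and P* = 3955/43.
With the subsidy, sellers receive Ps = Pb + 53 for each unit, where Pb is the price buyers pay.
On the curves, Pb = 478.125 - 0.625Q and Ps = 26/7 + (1/7)Q; the wedge Ps − Pb = 53 gives 26/7 + (1/7)Q − (478.125 - 0.625Q) = 53, so Q' = 29535/43.
Then Pb = 478.125 − 0.625·(29535/43) = 2100/43 and Ps = 26/7 + (1/7)·(29535/43) = 4379/43.
Government outlay = subsidy × quantity = 53 × 29535/43 = 1565355/43.

Government cost = 1565355/43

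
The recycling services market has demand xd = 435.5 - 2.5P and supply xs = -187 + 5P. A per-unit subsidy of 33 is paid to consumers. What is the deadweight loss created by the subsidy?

Pre-subsidy: 435.5 - 2.5P = -187 + 5P gives P* = 83, x* = 228.
With the rebate, buyers effectively pay Pb = Ps − 33, where Ps is the price sellers receive.
Demand in terms of Ps becomes xd = 435.5 − 2.5(Ps − 33) = 518 - 2.5Ps. Setting this equal to supply: 518 - 2.5Ps = -187 + 5Ps, so Ps = 94.
Buyers pay Pb = 94 − 33 = 61; x' = -187 + 5·94 = 283.
The subsidy expands output by 283 − 228 = 55 past the efficient level; on those units the gap between marginal cost and willingness to pay runs from 0 up to 33.
DWL = ½ × 33 × 55 = 907.5.

Deadweight loss = 907.5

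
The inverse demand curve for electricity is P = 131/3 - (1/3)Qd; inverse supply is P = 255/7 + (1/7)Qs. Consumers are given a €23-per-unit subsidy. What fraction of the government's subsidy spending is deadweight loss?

DWL / government spending = 483/1270

Pre-subsidy: 131/3 - (1/3)Q = 255/7 + (1/7)Q gives Q* = 15.2 and P* = 38.6.
With the rebate, buyers effectively pay Pb = Ps − 23, where Ps is the price sellers receive.
On the curves, Pb = 131/3 - (1/3)Q and Ps = 255/7 + (1/7)Q; the wedge Ps − Pb = 23 gives 255/7 + (1/7)Q − (131/3 - (1/3)Q) = 23, so Q' = 63.5.
Then Pb = 131/3 − (1/3)·63.5 = 22.5 and Ps = 255/7 + (1/7)·63.5 = 45.5.
ΔCS = ½(15.2 + 63.5)(38.6 − 22.5) = 633.535; ΔPS = ½(15.2 + 63.5)(45.5 − 38.6) = 271.515.
Government spending = 23 × 63.5 = 1460.5.
DWL = ½ × 23 × (63.5 − 15.2) = 555.45; fraction = 555.45 / 1460.5 = 483/1270.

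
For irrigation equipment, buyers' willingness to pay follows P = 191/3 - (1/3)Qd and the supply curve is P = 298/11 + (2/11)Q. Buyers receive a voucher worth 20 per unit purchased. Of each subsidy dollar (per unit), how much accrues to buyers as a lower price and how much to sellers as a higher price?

Pre-subsidy: 191/3 - (1/3)Q = 298/11 + (2/11)Q gives Q* = 71 and P* = 40.
With the rebate, buyers effectively pay Pb = Ps − 20, where Ps is the price sellers receive.
On the curves, Pb = 191/3 - (1/3)Q and Ps = 298/11 + (2/11)Q; the wedge Ps − Pb = 20 gives 298/11 + (2/11)Q − (191/3 - (1/3)Q) = 20, so Q' = 1867/17.
Then Pb = 191/3 − (1/3)·(1867/17) = 460/17 and Ps = 298/11 + (2/11)·(1867/17) = 800/17.
Buyers' price falls by P* − Pb = 40 − 460/17 = 220/17; sellers' price rises by Ps − P* = 800/17 − 40 = 120/17.

Buyers gain 220/17 per unit; sellers gain 120/17 per unit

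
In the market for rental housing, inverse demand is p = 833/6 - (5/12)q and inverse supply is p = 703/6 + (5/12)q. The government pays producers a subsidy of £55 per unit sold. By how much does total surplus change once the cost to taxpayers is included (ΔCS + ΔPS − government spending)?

Net change in total surplus = -£1815

Pre-subsidy: 833/6 - (5/12)q = 703/6 + (5/12)q gives q* = 26 and p* = 128.
With the subsidy, sellers receive ps = pb + 55 for each unit, where pb is the price buyers pay.
On the curves, pb = 833/6 - (5/12)q and ps = 703/6 + (5/12)q; the wedge ps − pb = 55 gives 703/6 + (5/12)q − (833/6 - (5/12)q) = 55, so q' = 92.
Then pb = 833/6 − (5/12)·92 = 100.5 and ps = 703/6 + (5/12)·92 = 155.5.
ΔCS = ½(26 + 92)(128 − 100.5) = 1622.5; ΔPS = ½(26 + 92)(155.5 − 128) = 1622.5.
Government spending = 55 × 92 = 5060.
Net change = 1622.5 + 1622.5 − 5060 = -1815. The loss equals the DWL triangle ½·55·66.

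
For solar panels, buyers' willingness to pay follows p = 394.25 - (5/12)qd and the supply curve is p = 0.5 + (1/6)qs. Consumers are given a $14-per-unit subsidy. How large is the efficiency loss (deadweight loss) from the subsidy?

Deadweight loss = $168

Pre-subsidy: 394.25 - (5/12)q = 0.5 + (1/6)q gives q* = 675 and p* = 113.
With the rebate, buyers effectively pay pb = ps − 14, where ps is the price sellers receive.
On the curves, pb = 394.25 - (5/12)q and ps = 0.5 + (1/6)q; the wedge ps − pb = 14 gives 0.5 + (1/6)q − (394.25 - (5/12)q) = 14, so q' = 699.
Then pb = 394.25 − (5/12)·699 = 103 and ps = 0.5 + (1/6)·699 = 117.
The subsidy expands output by 699 − 675 = 24 past the efficient level; on those units the gap between marginal cost and willingness to pay runs from 0 up to 14.
DWL = ½ × 14 × 24 = 168.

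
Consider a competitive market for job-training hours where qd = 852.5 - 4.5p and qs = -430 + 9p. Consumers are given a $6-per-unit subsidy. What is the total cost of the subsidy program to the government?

Pre-subsidy: 852.5 - 4.5p = -430 + 9p gives p* = 95, q* = 425.
With the rebate, buyers effectively pay pb = ps − 6, where ps is the price sellers receive.
Demand in terms of ps becomes qd = 852.5 − 4.5(ps − 6) = 879.5 - 4.5ps. Setting this equal to supply: 879.5 - 4.5ps = -430 + 9ps, so ps = 97.
Buyers pay pb = 97 − 6 = 91; q' = -430 + 9·97 = 443.
Government outlay = subsidy × quantity = 6 × 443 = 2658.

Government cost = $2658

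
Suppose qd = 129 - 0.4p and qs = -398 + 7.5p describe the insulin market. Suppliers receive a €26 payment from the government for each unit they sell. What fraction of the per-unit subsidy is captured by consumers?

Consumer share = 75/79

Pre-subsidy: 129 - 0.4p = -398 + 7.5p gives p* = 5270/79, q* = 8083/79.
With the subsidy, sellers receive ps = pb + 26 for each unit, where pb is the price buyers pay.
Supply in terms of pb becomes qs = -398 + 7.5(pb + 26) = -203 + 7.5pb. Setting this equal to demand: 129 - 0.4pb = -203 + 7.5pb, so pb = 3320/79.
Sellers receive ps = 3320/79 + 26 = 5374/79; q' = 129 − 0.4·(3320/79) = 8863/79.
Buyers' price falls by p* − pb = 5270/79 − 3320/79 = 1950/79; sellers' price rises by ps − p* = 5374/79 − 5270/79 = 104/79.
So consumers capture (1950/79)/26 = 75/79 of each unit of subsidy.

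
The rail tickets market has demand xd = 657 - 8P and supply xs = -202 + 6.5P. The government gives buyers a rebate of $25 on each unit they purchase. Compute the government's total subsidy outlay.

Government cost = 197725/29

Pre-subsidy: 657 - 8P = -202 + 6.5P gives P* = 1718/29, x* = 5309/29.
With the rebate, buyers effectively pay Pb = Ps − 25, where Ps is the price sellers receive.
Demand in terms of Ps becomes xd = 657 − 8(Ps − 25) = 857 - 8Ps. Setting this equal to supply: 857 - 8Ps = -202 + 6.5Ps, so Ps = 2118/29.
Buyers pay Pb = 2118/29 − 25 = 1393/29; x' = -202 + 6.5·(2118/29) = 7909/29.
Government outlay = subsidy × quantity = 25 × 7909/29 = 197725/29.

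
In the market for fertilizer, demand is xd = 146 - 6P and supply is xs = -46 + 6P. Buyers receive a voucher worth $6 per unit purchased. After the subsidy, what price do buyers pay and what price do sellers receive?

Buyers pay $13; sellers receive $19

Pre-subsidy: 146 - 6P = -46 + 6P gives P* = 16, x* = 50.
With the rebate, buyers effectively pay Pb = Ps − 6, where Ps is the price sellers receive.
Demand in terms of Ps becomes xd = 146 − 6(Ps − 6) = 182 - 6Ps. Setting this equal to supply: 182 - 6Ps = -46 + 6Ps, so Ps = 19.
Buyers pay Pb = 19 − 6 = 13; x' = -46 + 6·19 = 68.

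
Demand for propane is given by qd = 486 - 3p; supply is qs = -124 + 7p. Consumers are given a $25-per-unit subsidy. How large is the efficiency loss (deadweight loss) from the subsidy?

Pre-subsidy: 486 - 3p = -124 + 7p gives p* = 61, q* = 303.
With the rebate, buyers effectively pay pb = ps − 25, where ps is the price sellers receive.
Demand in terms of ps becomes qd = 486 − 3(ps − 25) = 561 - 3ps. Setting this equal to supply: 561 - 3ps = -124 + 7ps, so ps = 68.5.
Buyers pay pb = 68.5 − 25 = 43.5; q' = -124 + 7·68.5 = 355.5.
The subsidy expands output by 355.5 − 303 = 52.5 past the efficient level; on those units the gap between marginal cost and willingness to pay runs from 0 up to 25.
DWL = ½ × 25 × 52.5 = 656.25.

Deadweight loss = $656.25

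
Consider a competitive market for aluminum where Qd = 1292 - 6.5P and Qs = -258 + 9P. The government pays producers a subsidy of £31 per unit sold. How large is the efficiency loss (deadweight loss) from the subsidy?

Pre-subsidy: 1292 - 6.5P = -258 + 9P gives P* = 100, Q* = 642.
With the subsidy, sellers receive Ps = Pb + 31 for each unit, where Pb is the price buyers pay.
Supply in terms of Pb becomes Qs = -258 + 9(Pb + 31) = 21 + 9Pb. Setting this equal to demand: 1292 - 6.5Pb = 21 + 9Pb, so Pb = 82.
Sellers receive Ps = 82 + 31 = 113; Q' = 1292 − 6.5·82 = 759.
The subsidy expands output by 759 − 642 = 117 past the efficient level; on those units the gap between marginal cost and willingness to pay runs from 0 up to 31.
DWL = ½ × 31 × 117 = 1813.5.

Deadweight loss = £1813.5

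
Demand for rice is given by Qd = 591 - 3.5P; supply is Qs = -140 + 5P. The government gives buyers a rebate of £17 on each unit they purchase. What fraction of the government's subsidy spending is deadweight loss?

DWL / government spending = 7/130

Pre-subsidy: 591 - 3.5P = -140 + 5P gives P* = 86, Q* = 290.
With the rebate, buyers effectively pay Pb = Ps − 17, where Ps is the price sellers receive.
Demand in terms of Ps becomes Qd = 591 − 3.5(Ps − 17) = 650.5 - 3.5Ps. Setting this equal to supply: 650.5 - 3.5Ps = -140 + 5Ps, so Ps = 93.
Buyers pay Pb = 93 − 17 = 76; Q' = -140 + 5·93 = 325.
ΔCS = ½(290 + 325)(86 − 76) = 3075; ΔPS = ½(290 + 325)(93 − 86) = 2152.5.
Government spending = 17 × 325 = 5525.
DWL = ½ × 17 × (325 − 290) = 297.5; fraction = 297.5 / 5525 = 7/130.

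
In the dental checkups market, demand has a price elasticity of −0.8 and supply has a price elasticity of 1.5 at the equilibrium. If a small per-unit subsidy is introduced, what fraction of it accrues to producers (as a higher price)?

Producer share = 8/23

For a small subsidy around the equilibrium, the benefit split depends on the relative slopes, which at a point are proportional to the elasticities.
Buyer share = εs/(εs + |εd|) = 1.5/(1.5 + 0.8) = 15/23; seller share = |εd|/(εs + |εd|) = 8/23.
So producers capture 8/23 of the subsidy.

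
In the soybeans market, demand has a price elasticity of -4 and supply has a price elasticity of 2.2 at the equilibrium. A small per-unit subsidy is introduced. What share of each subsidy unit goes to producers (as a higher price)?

Producer share = 20/31

For a small subsidy around the equilibrium, the benefit split depends on the relative slopes, which at a point are proportional to the elasticities.
Buyer share = εs/(εs + |εd|) = 2.2/(2.2 + 4) = 11/31; seller share = |εd|/(εs + |εd|) = 20/31.
So producers capture 20/31 of the subsidy.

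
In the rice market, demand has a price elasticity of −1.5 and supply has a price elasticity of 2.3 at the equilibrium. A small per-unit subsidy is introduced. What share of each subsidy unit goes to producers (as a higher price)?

Producer share = 15/38

For a small subsidy around the equilibrium, the benefit split depends on the relative slopes, which at a point are proportional to the elasticities.
Buyer share = εs/(εs + |εd|) = 2.3/(2.3 + 1.5) = 23/38; seller share = |εd|/(εs + |εd|) = 15/38.
So producers capture 15/38 of the subsidy.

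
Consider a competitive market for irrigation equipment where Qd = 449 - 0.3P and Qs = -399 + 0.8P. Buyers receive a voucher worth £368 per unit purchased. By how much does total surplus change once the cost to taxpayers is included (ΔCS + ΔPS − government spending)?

Pre-subsidy: 449 - 0.3P = -399 + 0.8P gives P* = 8480/11, Q* = 2395/11.
With the rebate, buyers effectively pay Pb = Ps − 368, where Ps is the price sellers receive.
Demand in terms of Ps becomes Qd = 449 − 0.3(Ps − 368) = 559.4 - 0.3Ps. Setting this equal to supply: 559.4 - 0.3Ps = -399 + 0.8Ps, so Ps = 9584/11.
Buyers pay Pb = 9584/11 − 368 = 5536/11; Q' = -399 + 0.8·(9584/11) = 16391/55.
ΔCS = ½(2395/11 + 16391/55)(8480/11 − 5536/11) = 41754752/605; ΔPS = ½(2395/11 + 16391/55)(9584/11 − 8480/11) = 15658032/605.
Government spending = 368 × 16391/55 = 6031888/55.
Net change = 41754752/605 + 15658032/605 − 6031888/55 = -812544/55. The loss equals the DWL triangle ½·368·4416/55.

Net change in total surplus = -812544/55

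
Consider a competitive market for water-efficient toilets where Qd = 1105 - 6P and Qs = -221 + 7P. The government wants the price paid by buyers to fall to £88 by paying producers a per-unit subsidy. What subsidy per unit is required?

Required subsidy s = £26 per unit

At a buyer price of 88, quantity demanded is 1105 − 6·88 = 577.
Sellers supply 577 only when they receive Ps with -221 + 7·Ps = 577, i.e. Ps = 114.
s = Ps − Pb = 114 − 88 = 26.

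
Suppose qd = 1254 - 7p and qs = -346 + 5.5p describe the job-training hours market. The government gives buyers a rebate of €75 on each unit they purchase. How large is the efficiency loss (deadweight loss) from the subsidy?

Deadweight loss = €8662.5

Pre-subsidy: 1254 - 7p = -346 + 5.5p gives p* = 128, q* = 358.
With the rebate, buyers effectively pay pb = ps − 75, where ps is the price sellers receive.
Demand in terms of ps becomes qd = 1254 − 7(ps − 75) = 1779 - 7ps. Setting this equal to supply: 1779 - 7ps = -346 + 5.5ps, so ps = 170.
Buyers pay pb = 170 − 75 = 95; q' = -346 + 5.5·170 = 589.
The subsidy expands output by 589 − 358 = 231 past the efficient level; on those units the gap between marginal cost and willingness to pay runs from 0 up to 75.
DWL = ½ × 75 × 231 = 8662.5.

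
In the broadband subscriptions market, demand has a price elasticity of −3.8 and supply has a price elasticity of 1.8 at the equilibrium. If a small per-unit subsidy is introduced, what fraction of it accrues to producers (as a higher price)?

Producer share = 19/28

For a small subsidy around the equilibrium, the benefit split depends on the relative slopes, which at a point are proportional to the elasticities.
Buyer share = εs/(εs + |εd|) = 1.8/(1.8 + 3.8) = 9/28; seller share = |εd|/(εs + |εd|) = 19/28.
So producers capture 19/28 of the subsidy.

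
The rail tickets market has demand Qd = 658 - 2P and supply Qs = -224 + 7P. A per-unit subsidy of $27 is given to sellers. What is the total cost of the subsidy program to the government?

Government cost = $13608

Pre-subsidy: 658 - 2P = -224 + 7P gives P* = 98, Q* = 462.
With the subsidy, sellers receive Ps = Pb + 27 for each unit, where Pb is the price buyers pay.
Supply in terms of Pb becomes Qs = -224 + 7(Pb + 27) = -35 + 7Pb. Setting this equal to demand: 658 - 2Pb = -35 + 7Pb, so Pb = 77.
Sellers receive Ps = 77 + 27 = 104; Q' = 658 − 2·77 = 504.
Government outlay = subsidy × quantity = 27 × 504 = 13608.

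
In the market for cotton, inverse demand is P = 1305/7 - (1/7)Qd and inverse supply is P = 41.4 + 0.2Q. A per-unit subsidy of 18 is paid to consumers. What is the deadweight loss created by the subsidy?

Pre-subsidy: 1305/7 - (1/7)Q = 41.4 + 0.2Q gives Q* = 423 and P* = 126.
With the rebate, buyers effectively pay Pb = Ps − 18, where Ps is the price sellers receive.
On the curves, Pb = 1305/7 - (1/7)Q and Ps = 41.4 + 0.2Q; the wedge Ps − Pb = 18 gives 41.4 + 0.2Q − (1305/7 - (1/7)Q) = 18, so Q' = 475.5.
Then Pb = 1305/7 − (1/7)·475.5 = 118.5 and Ps = 41.4 + 0.2·475.5 = 136.5.
The subsidy expands output by 475.5 − 423 = 52.5 past the efficient level; on those units the gap between marginal cost and willingness to pay runs from 0 up to 18.
DWL = ½ × 18 × 52.5 = 472.5.

Deadweight loss = 472.5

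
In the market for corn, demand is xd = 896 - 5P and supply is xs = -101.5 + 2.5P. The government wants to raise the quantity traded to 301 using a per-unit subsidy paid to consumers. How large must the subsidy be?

Required subsidy s = 42 per unit

At x = 301, invert demand for the buyer price: Pb = (896 − 301)/5 = 119; invert supply for the seller price: Ps = (301 − (-101.5))/2.5 = 161.
The subsidy must fill the gap: s = Ps − Pb = 161 − 119 = 42.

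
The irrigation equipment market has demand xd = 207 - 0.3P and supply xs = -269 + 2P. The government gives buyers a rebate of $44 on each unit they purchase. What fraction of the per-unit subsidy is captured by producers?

Producer share = 3/23

Pre-subsidy: 207 - 0.3P = -269 + 2P gives P* = 4760/23, x* = 3333/23.
With the rebate, buyers effectively pay Pb = Ps − 44, where Ps is the price sellers receive.
Demand in terms of Ps becomes xd = 207 − 0.3(Ps − 44) = 220.2 - 0.3Ps. Setting this equal to supply: 220.2 - 0.3Ps = -269 + 2Ps, so Ps = 4892/23.
Buyers pay Pb = 4892/23 − 44 = 3880/23; x' = -269 + 2·(4892/23) = 3597/23.
Buyers' price falls by P* − Pb = 4760/23 − 3880/23 = 880/23; sellers' price rises by Ps − P* = 4892/23 − 4760/23 = 132/23.
So producers capture (132/23)/44 = 3/23 of each unit of subsidy.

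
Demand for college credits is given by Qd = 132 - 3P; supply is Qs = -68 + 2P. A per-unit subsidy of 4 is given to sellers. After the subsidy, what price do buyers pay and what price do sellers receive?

Buyers pay 38.4; sellers receive 42.4

Pre-subsidy: 132 - 3P = -68 + 2P gives P* = 40, Q* = 12.
With the subsidy, sellers receive Ps = Pb + 4 for each unit, where Pb is the price buyers pay.
Supply in terms of Pb becomes Qs = -68 + 2(Pb + 4) = -60 + 2Pb. Setting this equal to demand: 132 - 3Pb = -60 + 2Pb, so Pb = 38.4.
Sellers receive Ps = 38.4 + 4 = 42.4; Q' = 132 − 3·38.4 = 16.8.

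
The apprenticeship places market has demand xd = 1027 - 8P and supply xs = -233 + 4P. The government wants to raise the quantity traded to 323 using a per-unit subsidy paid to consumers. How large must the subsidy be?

At x = 323, invert demand for the buyer price: Pb = (1027 − 323)/8 = 88; invert supply for the seller price: Ps = (323 − (-233))/4 = 139.
The subsidy must fill the gap: s = Ps − Pb = 139 − 88 = 51.

Required subsidy s = 51 per unit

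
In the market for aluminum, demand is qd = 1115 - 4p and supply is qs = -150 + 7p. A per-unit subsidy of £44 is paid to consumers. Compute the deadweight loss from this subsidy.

Deadweight loss = £2464

Pre-subsidy: 1115 - 4p = -150 + 7p gives p* = 115, q* = 655.
With the rebate, buyers effectively pay pb = ps − 44, where ps is the price sellers receive.
Demand in terms of ps becomes qd = 1115 − 4(ps − 44) = 1291 - 4ps. Setting this equal to supply: 1291 - 4ps = -150 + 7ps, so ps = 131.
Buyers pay pb = 131 − 44 = 87; q' = -150 + 7·131 = 767.
The subsidy expands output by 767 − 655 = 112 past the efficient level; on those units the gap between marginal cost and willingness to pay runs from 0 up to 44.
DWL = ½ × 44 × 112 = 2464.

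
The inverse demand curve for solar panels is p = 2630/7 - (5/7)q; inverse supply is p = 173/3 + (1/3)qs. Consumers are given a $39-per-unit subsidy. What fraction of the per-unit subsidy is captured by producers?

Producer share = 7/22

Pre-subsidy: 2630/7 - (5/7)q = 173/3 + (1/3)q gives q* = 6679/22 and p* = 3495/22.
With the rebate, buyers effectively pay pb = ps − 39, where ps is the price sellers receive.
On the curves, pb = 2630/7 - (5/7)q and ps = 173/3 + (1/3)q; the wedge ps − pb = 39 gives 173/3 + (1/3)q − (2630/7 - (5/7)q) = 39, so q' = 3749/11.
Then pb = 2630/7 − (5/7)·(3749/11) = 1455/11 and ps = 173/3 + (1/3)·(3749/11) = 1884/11.
Buyers' price falls by p* − pb = 3495/22 − 1455/11 = 585/22; sellers' price rises by ps − p* = 1884/11 − 3495/22 = 273/22.
So producers capture (273/22)/39 = 7/22 of each unit of subsidy.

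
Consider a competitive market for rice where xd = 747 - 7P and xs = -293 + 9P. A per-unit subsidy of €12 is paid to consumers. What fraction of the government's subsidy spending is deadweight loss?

DWL / government spending = 189/2714

Pre-subsidy: 747 - 7P = -293 + 9P gives P* = 65, x* = 292.
With the rebate, buyers effectively pay Pb = Ps − 12, where Ps is the price sellers receive.
Demand in terms of Ps becomes xd = 747 − 7(Ps − 12) = 831 - 7Ps. Setting this equal to supply: 831 - 7Ps = -293 + 9Ps, so Ps = 70.25.
Buyers pay Pb = 70.25 − 12 = 58.25; x' = -293 + 9·70.25 = 339.25.
ΔCS = ½(292 + 339.25)(65 − 58.25) = 2130.46875; ΔPS = ½(292 + 339.25)(70.25 − 65) = 1657.03125.
Government spending = 12 × 339.25 = 4071.
DWL = ½ × 12 × (339.25 − 292) = 283.5; fraction = 283.5 / 4071 = 189/2714.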